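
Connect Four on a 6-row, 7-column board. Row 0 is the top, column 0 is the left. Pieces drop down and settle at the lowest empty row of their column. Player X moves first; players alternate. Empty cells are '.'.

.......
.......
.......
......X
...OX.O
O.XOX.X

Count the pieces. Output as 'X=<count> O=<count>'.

X=5 O=4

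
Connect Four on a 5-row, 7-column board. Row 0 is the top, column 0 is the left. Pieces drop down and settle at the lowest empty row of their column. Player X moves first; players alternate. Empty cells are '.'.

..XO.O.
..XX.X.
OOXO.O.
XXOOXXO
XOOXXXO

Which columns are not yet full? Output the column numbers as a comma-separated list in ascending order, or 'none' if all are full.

Answer: 0,1,4,6

Derivation:
col 0: top cell = '.' → open
col 1: top cell = '.' → open
col 2: top cell = 'X' → FULL
col 3: top cell = 'O' → FULL
col 4: top cell = '.' → open
col 5: top cell = 'O' → FULL
col 6: top cell = '.' → open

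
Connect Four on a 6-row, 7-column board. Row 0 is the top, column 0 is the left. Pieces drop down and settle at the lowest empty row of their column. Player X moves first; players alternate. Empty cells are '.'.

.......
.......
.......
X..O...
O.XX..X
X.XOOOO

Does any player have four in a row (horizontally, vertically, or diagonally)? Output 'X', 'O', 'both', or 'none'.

O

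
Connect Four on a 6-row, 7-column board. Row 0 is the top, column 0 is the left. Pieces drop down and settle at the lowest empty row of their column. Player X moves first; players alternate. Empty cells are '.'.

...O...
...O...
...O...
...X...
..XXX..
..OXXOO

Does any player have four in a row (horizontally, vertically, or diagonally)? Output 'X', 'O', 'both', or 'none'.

none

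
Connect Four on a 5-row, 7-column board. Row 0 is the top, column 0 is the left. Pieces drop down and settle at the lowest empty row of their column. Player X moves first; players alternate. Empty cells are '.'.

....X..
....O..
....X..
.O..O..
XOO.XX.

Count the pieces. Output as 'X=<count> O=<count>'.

X=5 O=5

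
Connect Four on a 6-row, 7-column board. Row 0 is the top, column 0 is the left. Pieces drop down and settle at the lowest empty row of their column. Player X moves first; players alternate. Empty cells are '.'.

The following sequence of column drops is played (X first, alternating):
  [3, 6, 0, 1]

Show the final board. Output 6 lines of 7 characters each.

Answer: .......
.......
.......
.......
.......
XO.X..O

Derivation:
Move 1: X drops in col 3, lands at row 5
Move 2: O drops in col 6, lands at row 5
Move 3: X drops in col 0, lands at row 5
Move 4: O drops in col 1, lands at row 5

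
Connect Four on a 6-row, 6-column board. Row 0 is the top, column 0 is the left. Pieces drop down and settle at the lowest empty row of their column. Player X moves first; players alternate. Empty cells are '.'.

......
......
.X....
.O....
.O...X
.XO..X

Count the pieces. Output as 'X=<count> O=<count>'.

X=4 O=3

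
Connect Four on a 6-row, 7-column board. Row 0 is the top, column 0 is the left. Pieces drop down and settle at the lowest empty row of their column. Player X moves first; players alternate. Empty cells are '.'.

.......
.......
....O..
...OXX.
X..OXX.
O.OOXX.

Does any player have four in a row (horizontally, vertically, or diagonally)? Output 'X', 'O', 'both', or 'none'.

none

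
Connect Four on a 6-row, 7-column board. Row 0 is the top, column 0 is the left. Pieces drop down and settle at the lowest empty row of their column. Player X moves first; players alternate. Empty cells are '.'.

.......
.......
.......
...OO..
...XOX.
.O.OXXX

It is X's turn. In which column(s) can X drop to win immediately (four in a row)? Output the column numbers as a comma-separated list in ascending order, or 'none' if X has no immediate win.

Answer: none

Derivation:
col 0: drop X → no win
col 1: drop X → no win
col 2: drop X → no win
col 3: drop X → no win
col 4: drop X → no win
col 5: drop X → no win
col 6: drop X → no win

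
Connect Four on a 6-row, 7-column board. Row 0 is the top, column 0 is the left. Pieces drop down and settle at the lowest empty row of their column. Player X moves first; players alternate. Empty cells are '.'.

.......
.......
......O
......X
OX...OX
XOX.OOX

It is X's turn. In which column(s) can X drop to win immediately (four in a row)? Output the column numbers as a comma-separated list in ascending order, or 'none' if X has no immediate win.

Answer: none

Derivation:
col 0: drop X → no win
col 1: drop X → no win
col 2: drop X → no win
col 3: drop X → no win
col 4: drop X → no win
col 5: drop X → no win
col 6: drop X → no win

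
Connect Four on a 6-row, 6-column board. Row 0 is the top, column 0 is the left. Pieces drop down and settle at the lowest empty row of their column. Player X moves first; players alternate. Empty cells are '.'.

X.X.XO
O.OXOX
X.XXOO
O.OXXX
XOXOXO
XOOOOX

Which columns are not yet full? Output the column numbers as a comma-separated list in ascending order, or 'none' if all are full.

col 0: top cell = 'X' → FULL
col 1: top cell = '.' → open
col 2: top cell = 'X' → FULL
col 3: top cell = '.' → open
col 4: top cell = 'X' → FULL
col 5: top cell = 'O' → FULL

Answer: 1,3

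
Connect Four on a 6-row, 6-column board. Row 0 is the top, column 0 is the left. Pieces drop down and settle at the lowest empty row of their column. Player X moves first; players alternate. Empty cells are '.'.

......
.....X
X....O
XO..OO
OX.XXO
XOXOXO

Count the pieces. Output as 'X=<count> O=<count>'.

X=9 O=9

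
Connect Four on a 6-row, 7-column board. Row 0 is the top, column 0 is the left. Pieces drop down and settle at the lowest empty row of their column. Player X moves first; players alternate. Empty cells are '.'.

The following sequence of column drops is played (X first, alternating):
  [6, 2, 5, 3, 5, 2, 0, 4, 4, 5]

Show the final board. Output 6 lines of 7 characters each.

Answer: .......
.......
.......
.....O.
..O.XX.
X.OOOXX

Derivation:
Move 1: X drops in col 6, lands at row 5
Move 2: O drops in col 2, lands at row 5
Move 3: X drops in col 5, lands at row 5
Move 4: O drops in col 3, lands at row 5
Move 5: X drops in col 5, lands at row 4
Move 6: O drops in col 2, lands at row 4
Move 7: X drops in col 0, lands at row 5
Move 8: O drops in col 4, lands at row 5
Move 9: X drops in col 4, lands at row 4
Move 10: O drops in col 5, lands at row 3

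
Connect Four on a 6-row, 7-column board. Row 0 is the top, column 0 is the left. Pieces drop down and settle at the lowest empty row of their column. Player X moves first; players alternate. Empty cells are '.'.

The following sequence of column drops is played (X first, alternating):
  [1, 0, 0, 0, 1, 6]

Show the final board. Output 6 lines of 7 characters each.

Move 1: X drops in col 1, lands at row 5
Move 2: O drops in col 0, lands at row 5
Move 3: X drops in col 0, lands at row 4
Move 4: O drops in col 0, lands at row 3
Move 5: X drops in col 1, lands at row 4
Move 6: O drops in col 6, lands at row 5

Answer: .......
.......
.......
O......
XX.....
OX....O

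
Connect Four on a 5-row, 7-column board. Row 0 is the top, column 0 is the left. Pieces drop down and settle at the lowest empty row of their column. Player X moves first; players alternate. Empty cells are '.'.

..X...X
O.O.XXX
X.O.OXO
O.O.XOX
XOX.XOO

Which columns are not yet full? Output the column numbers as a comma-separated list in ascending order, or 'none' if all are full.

col 0: top cell = '.' → open
col 1: top cell = '.' → open
col 2: top cell = 'X' → FULL
col 3: top cell = '.' → open
col 4: top cell = '.' → open
col 5: top cell = '.' → open
col 6: top cell = 'X' → FULL

Answer: 0,1,3,4,5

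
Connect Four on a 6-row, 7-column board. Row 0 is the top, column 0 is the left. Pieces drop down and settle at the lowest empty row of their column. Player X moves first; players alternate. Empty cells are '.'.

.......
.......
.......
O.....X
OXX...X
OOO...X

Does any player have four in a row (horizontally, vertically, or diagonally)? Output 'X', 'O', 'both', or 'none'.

none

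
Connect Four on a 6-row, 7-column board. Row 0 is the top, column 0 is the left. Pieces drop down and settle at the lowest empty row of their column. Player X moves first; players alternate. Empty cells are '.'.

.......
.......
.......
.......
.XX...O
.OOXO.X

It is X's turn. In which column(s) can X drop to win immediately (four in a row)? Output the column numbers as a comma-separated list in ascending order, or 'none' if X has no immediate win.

col 0: drop X → no win
col 1: drop X → no win
col 2: drop X → no win
col 3: drop X → no win
col 4: drop X → no win
col 5: drop X → no win
col 6: drop X → no win

Answer: none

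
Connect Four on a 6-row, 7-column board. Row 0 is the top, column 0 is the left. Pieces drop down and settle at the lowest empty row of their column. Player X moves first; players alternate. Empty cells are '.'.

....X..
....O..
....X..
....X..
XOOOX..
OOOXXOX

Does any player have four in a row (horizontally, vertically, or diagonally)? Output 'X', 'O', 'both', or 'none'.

X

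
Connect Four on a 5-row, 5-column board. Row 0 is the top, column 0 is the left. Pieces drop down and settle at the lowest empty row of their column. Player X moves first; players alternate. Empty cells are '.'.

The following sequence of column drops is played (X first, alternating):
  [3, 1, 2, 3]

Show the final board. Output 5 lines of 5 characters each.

Answer: .....
.....
.....
...O.
.OXX.

Derivation:
Move 1: X drops in col 3, lands at row 4
Move 2: O drops in col 1, lands at row 4
Move 3: X drops in col 2, lands at row 4
Move 4: O drops in col 3, lands at row 3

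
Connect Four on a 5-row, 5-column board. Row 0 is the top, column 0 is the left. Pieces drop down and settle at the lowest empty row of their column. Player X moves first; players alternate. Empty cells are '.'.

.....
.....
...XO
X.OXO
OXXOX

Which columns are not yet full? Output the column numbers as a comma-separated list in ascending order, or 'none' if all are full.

Answer: 0,1,2,3,4

Derivation:
col 0: top cell = '.' → open
col 1: top cell = '.' → open
col 2: top cell = '.' → open
col 3: top cell = '.' → open
col 4: top cell = '.' → open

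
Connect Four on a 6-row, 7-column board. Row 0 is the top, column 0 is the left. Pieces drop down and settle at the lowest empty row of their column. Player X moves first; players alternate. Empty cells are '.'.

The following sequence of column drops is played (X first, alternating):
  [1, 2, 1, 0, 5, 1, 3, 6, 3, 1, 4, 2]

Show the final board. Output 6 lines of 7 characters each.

Answer: .......
.......
.O.....
.O.....
.XOX...
OXOXXXO

Derivation:
Move 1: X drops in col 1, lands at row 5
Move 2: O drops in col 2, lands at row 5
Move 3: X drops in col 1, lands at row 4
Move 4: O drops in col 0, lands at row 5
Move 5: X drops in col 5, lands at row 5
Move 6: O drops in col 1, lands at row 3
Move 7: X drops in col 3, lands at row 5
Move 8: O drops in col 6, lands at row 5
Move 9: X drops in col 3, lands at row 4
Move 10: O drops in col 1, lands at row 2
Move 11: X drops in col 4, lands at row 5
Move 12: O drops in col 2, lands at row 4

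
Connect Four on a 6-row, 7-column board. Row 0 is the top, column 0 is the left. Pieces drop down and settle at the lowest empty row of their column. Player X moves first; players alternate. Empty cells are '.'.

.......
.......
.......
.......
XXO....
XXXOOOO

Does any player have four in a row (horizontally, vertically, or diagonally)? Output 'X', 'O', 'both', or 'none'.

O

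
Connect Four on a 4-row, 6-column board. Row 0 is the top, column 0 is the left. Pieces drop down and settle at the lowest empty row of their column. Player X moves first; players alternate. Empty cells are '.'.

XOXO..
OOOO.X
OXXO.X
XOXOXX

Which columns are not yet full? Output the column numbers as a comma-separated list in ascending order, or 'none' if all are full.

Answer: 4,5

Derivation:
col 0: top cell = 'X' → FULL
col 1: top cell = 'O' → FULL
col 2: top cell = 'X' → FULL
col 3: top cell = 'O' → FULL
col 4: top cell = '.' → open
col 5: top cell = '.' → open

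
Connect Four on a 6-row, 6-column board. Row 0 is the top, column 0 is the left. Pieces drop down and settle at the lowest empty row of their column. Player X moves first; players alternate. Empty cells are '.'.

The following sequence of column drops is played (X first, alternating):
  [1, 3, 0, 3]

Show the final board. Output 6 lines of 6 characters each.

Move 1: X drops in col 1, lands at row 5
Move 2: O drops in col 3, lands at row 5
Move 3: X drops in col 0, lands at row 5
Move 4: O drops in col 3, lands at row 4

Answer: ......
......
......
......
...O..
XX.O..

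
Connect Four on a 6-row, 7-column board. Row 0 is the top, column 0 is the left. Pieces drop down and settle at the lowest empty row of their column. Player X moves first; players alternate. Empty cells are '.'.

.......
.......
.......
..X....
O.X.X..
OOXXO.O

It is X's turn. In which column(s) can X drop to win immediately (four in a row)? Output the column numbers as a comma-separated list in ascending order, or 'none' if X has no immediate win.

col 0: drop X → no win
col 1: drop X → no win
col 2: drop X → WIN!
col 3: drop X → no win
col 4: drop X → no win
col 5: drop X → no win
col 6: drop X → no win

Answer: 2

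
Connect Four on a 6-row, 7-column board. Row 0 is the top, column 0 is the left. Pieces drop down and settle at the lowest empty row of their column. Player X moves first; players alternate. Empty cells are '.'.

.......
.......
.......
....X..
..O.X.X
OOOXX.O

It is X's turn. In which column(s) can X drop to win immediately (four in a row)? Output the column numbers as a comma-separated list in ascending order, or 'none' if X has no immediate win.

Answer: 4

Derivation:
col 0: drop X → no win
col 1: drop X → no win
col 2: drop X → no win
col 3: drop X → no win
col 4: drop X → WIN!
col 5: drop X → no win
col 6: drop X → no win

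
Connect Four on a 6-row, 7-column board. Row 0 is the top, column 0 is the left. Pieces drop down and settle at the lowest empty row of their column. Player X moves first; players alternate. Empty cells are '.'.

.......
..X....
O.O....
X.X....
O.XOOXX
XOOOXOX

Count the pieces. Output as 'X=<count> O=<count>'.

X=9 O=9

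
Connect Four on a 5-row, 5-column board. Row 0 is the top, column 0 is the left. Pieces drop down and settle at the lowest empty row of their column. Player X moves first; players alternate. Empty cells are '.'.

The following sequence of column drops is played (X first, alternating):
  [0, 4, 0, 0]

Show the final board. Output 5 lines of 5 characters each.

Answer: .....
.....
O....
X....
X...O

Derivation:
Move 1: X drops in col 0, lands at row 4
Move 2: O drops in col 4, lands at row 4
Move 3: X drops in col 0, lands at row 3
Move 4: O drops in col 0, lands at row 2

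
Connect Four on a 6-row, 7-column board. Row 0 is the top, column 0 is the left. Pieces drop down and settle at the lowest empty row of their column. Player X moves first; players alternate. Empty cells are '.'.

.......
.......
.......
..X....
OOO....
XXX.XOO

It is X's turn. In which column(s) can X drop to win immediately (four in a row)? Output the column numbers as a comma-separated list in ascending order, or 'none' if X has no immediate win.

col 0: drop X → no win
col 1: drop X → no win
col 2: drop X → no win
col 3: drop X → WIN!
col 4: drop X → no win
col 5: drop X → no win
col 6: drop X → no win

Answer: 3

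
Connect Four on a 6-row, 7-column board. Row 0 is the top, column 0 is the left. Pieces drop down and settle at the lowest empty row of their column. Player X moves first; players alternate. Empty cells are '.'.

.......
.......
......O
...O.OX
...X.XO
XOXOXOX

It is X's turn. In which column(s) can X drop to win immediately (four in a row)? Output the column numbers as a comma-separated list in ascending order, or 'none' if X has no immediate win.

Answer: none

Derivation:
col 0: drop X → no win
col 1: drop X → no win
col 2: drop X → no win
col 3: drop X → no win
col 4: drop X → no win
col 5: drop X → no win
col 6: drop X → no win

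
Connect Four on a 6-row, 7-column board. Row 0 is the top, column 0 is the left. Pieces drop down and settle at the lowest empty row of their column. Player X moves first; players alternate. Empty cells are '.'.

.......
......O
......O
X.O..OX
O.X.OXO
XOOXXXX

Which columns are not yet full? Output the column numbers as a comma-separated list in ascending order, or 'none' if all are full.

col 0: top cell = '.' → open
col 1: top cell = '.' → open
col 2: top cell = '.' → open
col 3: top cell = '.' → open
col 4: top cell = '.' → open
col 5: top cell = '.' → open
col 6: top cell = '.' → open

Answer: 0,1,2,3,4,5,6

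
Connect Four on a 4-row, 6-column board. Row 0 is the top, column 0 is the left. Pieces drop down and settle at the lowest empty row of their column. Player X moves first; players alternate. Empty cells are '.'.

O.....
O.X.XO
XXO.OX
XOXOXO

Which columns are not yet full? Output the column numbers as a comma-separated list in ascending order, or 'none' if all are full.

Answer: 1,2,3,4,5

Derivation:
col 0: top cell = 'O' → FULL
col 1: top cell = '.' → open
col 2: top cell = '.' → open
col 3: top cell = '.' → open
col 4: top cell = '.' → open
col 5: top cell = '.' → open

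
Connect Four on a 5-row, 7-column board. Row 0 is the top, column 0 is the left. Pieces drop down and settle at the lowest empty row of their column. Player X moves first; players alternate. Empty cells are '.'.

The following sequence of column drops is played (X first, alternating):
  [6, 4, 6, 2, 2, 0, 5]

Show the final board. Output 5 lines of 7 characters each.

Move 1: X drops in col 6, lands at row 4
Move 2: O drops in col 4, lands at row 4
Move 3: X drops in col 6, lands at row 3
Move 4: O drops in col 2, lands at row 4
Move 5: X drops in col 2, lands at row 3
Move 6: O drops in col 0, lands at row 4
Move 7: X drops in col 5, lands at row 4

Answer: .......
.......
.......
..X...X
O.O.OXX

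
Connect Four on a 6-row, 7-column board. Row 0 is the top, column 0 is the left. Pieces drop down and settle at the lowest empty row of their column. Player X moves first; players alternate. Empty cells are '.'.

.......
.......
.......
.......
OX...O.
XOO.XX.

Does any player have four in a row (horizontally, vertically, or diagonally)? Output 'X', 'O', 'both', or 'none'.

none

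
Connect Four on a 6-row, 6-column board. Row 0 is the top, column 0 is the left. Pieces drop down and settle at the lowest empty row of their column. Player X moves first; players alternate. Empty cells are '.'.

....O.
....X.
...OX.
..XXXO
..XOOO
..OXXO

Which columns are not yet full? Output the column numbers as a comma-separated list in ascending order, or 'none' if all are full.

col 0: top cell = '.' → open
col 1: top cell = '.' → open
col 2: top cell = '.' → open
col 3: top cell = '.' → open
col 4: top cell = 'O' → FULL
col 5: top cell = '.' → open

Answer: 0,1,2,3,5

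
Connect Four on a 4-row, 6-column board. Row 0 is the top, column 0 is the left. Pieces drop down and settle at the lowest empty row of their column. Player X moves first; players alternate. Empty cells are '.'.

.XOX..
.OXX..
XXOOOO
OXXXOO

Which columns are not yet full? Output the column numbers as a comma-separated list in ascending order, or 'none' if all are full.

col 0: top cell = '.' → open
col 1: top cell = 'X' → FULL
col 2: top cell = 'O' → FULL
col 3: top cell = 'X' → FULL
col 4: top cell = '.' → open
col 5: top cell = '.' → open

Answer: 0,4,5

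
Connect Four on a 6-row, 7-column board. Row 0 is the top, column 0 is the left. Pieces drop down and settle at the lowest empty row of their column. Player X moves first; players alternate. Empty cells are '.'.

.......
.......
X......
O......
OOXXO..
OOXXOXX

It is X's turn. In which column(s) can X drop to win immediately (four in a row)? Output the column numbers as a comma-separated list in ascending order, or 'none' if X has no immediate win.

Answer: 1

Derivation:
col 0: drop X → no win
col 1: drop X → WIN!
col 2: drop X → no win
col 3: drop X → no win
col 4: drop X → no win
col 5: drop X → no win
col 6: drop X → no win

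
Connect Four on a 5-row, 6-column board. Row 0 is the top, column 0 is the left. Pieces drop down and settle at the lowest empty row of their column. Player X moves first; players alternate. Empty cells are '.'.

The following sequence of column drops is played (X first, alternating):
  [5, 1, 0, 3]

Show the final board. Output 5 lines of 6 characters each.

Move 1: X drops in col 5, lands at row 4
Move 2: O drops in col 1, lands at row 4
Move 3: X drops in col 0, lands at row 4
Move 4: O drops in col 3, lands at row 4

Answer: ......
......
......
......
XO.O.X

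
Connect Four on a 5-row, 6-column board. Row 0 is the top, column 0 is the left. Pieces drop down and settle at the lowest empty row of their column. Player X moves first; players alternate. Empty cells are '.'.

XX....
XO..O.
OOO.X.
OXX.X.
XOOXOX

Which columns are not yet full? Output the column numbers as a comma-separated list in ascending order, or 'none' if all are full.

col 0: top cell = 'X' → FULL
col 1: top cell = 'X' → FULL
col 2: top cell = '.' → open
col 3: top cell = '.' → open
col 4: top cell = '.' → open
col 5: top cell = '.' → open

Answer: 2,3,4,5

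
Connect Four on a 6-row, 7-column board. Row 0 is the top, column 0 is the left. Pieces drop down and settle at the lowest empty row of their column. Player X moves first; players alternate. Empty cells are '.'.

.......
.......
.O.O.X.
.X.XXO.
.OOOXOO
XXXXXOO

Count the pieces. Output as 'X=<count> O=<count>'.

X=10 O=10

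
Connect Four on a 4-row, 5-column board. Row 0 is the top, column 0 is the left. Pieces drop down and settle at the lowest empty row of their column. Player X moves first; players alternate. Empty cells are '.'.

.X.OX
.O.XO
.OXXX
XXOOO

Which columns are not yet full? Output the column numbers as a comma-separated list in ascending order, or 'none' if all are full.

col 0: top cell = '.' → open
col 1: top cell = 'X' → FULL
col 2: top cell = '.' → open
col 3: top cell = 'O' → FULL
col 4: top cell = 'X' → FULL

Answer: 0,2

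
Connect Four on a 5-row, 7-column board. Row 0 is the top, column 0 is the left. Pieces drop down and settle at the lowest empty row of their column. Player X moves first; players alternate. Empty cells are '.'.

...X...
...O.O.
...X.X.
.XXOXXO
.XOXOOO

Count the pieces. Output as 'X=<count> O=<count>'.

X=9 O=8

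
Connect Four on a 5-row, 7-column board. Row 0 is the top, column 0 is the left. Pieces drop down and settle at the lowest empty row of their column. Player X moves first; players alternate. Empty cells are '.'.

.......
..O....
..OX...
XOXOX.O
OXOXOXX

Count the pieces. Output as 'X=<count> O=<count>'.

X=8 O=8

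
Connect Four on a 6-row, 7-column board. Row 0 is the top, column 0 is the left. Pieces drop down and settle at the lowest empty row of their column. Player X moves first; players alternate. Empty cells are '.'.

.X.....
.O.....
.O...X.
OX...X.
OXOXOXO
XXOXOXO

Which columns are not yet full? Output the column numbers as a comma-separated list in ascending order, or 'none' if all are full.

Answer: 0,2,3,4,5,6

Derivation:
col 0: top cell = '.' → open
col 1: top cell = 'X' → FULL
col 2: top cell = '.' → open
col 3: top cell = '.' → open
col 4: top cell = '.' → open
col 5: top cell = '.' → open
col 6: top cell = '.' → open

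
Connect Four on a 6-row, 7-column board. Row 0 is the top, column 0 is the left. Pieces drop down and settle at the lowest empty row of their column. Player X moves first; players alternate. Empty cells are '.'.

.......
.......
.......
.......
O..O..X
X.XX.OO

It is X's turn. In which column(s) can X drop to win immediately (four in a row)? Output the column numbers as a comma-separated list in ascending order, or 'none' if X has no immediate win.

col 0: drop X → no win
col 1: drop X → WIN!
col 2: drop X → no win
col 3: drop X → no win
col 4: drop X → no win
col 5: drop X → no win
col 6: drop X → no win

Answer: 1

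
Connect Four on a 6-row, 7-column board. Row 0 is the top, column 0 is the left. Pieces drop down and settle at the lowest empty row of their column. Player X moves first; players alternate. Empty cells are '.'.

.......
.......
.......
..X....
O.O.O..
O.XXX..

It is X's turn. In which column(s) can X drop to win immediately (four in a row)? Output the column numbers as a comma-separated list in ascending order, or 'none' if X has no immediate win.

col 0: drop X → no win
col 1: drop X → WIN!
col 2: drop X → no win
col 3: drop X → no win
col 4: drop X → no win
col 5: drop X → WIN!
col 6: drop X → no win

Answer: 1,5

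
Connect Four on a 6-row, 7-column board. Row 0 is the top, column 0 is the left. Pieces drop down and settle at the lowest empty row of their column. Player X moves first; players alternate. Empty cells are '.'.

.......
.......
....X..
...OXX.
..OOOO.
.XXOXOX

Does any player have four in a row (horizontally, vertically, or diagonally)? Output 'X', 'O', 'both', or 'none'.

O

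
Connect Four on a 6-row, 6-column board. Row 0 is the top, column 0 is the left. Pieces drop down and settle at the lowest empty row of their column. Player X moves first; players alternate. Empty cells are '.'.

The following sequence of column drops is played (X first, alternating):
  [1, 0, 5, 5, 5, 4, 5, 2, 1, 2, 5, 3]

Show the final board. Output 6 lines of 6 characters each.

Answer: ......
.....X
.....X
.....X
.XO..O
OXOOOX

Derivation:
Move 1: X drops in col 1, lands at row 5
Move 2: O drops in col 0, lands at row 5
Move 3: X drops in col 5, lands at row 5
Move 4: O drops in col 5, lands at row 4
Move 5: X drops in col 5, lands at row 3
Move 6: O drops in col 4, lands at row 5
Move 7: X drops in col 5, lands at row 2
Move 8: O drops in col 2, lands at row 5
Move 9: X drops in col 1, lands at row 4
Move 10: O drops in col 2, lands at row 4
Move 11: X drops in col 5, lands at row 1
Move 12: O drops in col 3, lands at row 5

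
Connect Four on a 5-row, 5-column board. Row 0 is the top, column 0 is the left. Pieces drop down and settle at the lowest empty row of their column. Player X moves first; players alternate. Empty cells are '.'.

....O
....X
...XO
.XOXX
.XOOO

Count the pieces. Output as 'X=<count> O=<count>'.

X=6 O=6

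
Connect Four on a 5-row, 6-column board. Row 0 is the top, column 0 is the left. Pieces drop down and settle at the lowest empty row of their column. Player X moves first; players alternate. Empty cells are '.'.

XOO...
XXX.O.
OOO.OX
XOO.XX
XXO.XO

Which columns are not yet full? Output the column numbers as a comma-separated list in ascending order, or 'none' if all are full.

col 0: top cell = 'X' → FULL
col 1: top cell = 'O' → FULL
col 2: top cell = 'O' → FULL
col 3: top cell = '.' → open
col 4: top cell = '.' → open
col 5: top cell = '.' → open

Answer: 3,4,5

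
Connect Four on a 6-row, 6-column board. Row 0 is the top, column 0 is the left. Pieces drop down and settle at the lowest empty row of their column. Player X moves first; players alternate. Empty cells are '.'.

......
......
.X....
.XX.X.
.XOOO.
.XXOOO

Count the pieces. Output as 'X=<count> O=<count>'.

X=7 O=6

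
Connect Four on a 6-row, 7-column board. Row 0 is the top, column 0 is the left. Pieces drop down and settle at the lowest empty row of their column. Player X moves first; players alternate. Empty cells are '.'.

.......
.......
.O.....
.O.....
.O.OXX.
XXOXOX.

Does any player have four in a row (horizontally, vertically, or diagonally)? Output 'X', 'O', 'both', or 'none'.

none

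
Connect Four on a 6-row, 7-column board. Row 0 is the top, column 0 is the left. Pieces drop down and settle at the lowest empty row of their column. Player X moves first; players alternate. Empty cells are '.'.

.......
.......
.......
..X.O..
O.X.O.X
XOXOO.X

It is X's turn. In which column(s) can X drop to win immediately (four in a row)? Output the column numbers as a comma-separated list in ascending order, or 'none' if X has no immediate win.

Answer: 2

Derivation:
col 0: drop X → no win
col 1: drop X → no win
col 2: drop X → WIN!
col 3: drop X → no win
col 4: drop X → no win
col 5: drop X → no win
col 6: drop X → no win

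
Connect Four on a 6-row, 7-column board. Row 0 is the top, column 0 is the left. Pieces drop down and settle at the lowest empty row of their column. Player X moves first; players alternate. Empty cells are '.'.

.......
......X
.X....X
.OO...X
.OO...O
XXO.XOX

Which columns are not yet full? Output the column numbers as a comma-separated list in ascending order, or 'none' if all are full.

Answer: 0,1,2,3,4,5,6

Derivation:
col 0: top cell = '.' → open
col 1: top cell = '.' → open
col 2: top cell = '.' → open
col 3: top cell = '.' → open
col 4: top cell = '.' → open
col 5: top cell = '.' → open
col 6: top cell = '.' → open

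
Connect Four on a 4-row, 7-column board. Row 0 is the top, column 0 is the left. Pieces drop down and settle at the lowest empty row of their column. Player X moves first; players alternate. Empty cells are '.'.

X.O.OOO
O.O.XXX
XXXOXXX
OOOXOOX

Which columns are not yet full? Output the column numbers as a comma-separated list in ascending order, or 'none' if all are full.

col 0: top cell = 'X' → FULL
col 1: top cell = '.' → open
col 2: top cell = 'O' → FULL
col 3: top cell = '.' → open
col 4: top cell = 'O' → FULL
col 5: top cell = 'O' → FULL
col 6: top cell = 'O' → FULL

Answer: 1,3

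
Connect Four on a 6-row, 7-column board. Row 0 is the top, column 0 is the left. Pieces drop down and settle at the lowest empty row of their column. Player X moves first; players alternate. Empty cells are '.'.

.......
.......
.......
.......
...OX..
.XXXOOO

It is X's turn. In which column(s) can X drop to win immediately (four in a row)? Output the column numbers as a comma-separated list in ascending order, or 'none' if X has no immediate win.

col 0: drop X → WIN!
col 1: drop X → no win
col 2: drop X → no win
col 3: drop X → no win
col 4: drop X → no win
col 5: drop X → no win
col 6: drop X → no win

Answer: 0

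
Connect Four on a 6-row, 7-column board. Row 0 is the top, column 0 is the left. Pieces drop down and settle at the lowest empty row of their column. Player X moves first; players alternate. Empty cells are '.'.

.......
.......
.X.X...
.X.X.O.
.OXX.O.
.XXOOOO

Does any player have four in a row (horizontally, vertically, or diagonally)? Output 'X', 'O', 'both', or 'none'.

O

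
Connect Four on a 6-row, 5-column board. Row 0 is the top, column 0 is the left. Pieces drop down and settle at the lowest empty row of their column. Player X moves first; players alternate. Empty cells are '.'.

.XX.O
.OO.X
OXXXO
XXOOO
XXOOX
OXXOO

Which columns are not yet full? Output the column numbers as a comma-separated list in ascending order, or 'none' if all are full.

col 0: top cell = '.' → open
col 1: top cell = 'X' → FULL
col 2: top cell = 'X' → FULL
col 3: top cell = '.' → open
col 4: top cell = 'O' → FULL

Answer: 0,3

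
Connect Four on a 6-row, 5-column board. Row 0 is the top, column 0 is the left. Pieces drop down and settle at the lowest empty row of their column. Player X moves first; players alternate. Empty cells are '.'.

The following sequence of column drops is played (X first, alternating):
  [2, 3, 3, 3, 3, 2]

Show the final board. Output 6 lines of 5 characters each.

Move 1: X drops in col 2, lands at row 5
Move 2: O drops in col 3, lands at row 5
Move 3: X drops in col 3, lands at row 4
Move 4: O drops in col 3, lands at row 3
Move 5: X drops in col 3, lands at row 2
Move 6: O drops in col 2, lands at row 4

Answer: .....
.....
...X.
...O.
..OX.
..XO.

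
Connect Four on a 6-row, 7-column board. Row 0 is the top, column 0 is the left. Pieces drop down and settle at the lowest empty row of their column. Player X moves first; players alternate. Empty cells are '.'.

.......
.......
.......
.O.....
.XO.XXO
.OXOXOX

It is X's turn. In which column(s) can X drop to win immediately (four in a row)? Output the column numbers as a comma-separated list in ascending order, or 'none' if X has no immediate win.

Answer: none

Derivation:
col 0: drop X → no win
col 1: drop X → no win
col 2: drop X → no win
col 3: drop X → no win
col 4: drop X → no win
col 5: drop X → no win
col 6: drop X → no win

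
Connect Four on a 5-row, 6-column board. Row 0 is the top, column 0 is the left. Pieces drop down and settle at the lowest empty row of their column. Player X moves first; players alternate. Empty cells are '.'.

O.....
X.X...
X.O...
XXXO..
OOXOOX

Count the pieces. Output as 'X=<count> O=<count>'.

X=8 O=7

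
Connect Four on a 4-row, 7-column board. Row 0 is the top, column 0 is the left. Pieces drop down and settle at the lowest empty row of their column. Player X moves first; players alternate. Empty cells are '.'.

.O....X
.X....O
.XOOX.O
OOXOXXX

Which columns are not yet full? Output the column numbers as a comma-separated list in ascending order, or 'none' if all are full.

col 0: top cell = '.' → open
col 1: top cell = 'O' → FULL
col 2: top cell = '.' → open
col 3: top cell = '.' → open
col 4: top cell = '.' → open
col 5: top cell = '.' → open
col 6: top cell = 'X' → FULL

Answer: 0,2,3,4,5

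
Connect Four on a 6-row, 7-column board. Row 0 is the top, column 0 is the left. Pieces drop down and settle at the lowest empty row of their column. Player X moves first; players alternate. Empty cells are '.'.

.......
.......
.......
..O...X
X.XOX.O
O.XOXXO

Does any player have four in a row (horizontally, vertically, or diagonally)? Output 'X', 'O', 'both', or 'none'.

none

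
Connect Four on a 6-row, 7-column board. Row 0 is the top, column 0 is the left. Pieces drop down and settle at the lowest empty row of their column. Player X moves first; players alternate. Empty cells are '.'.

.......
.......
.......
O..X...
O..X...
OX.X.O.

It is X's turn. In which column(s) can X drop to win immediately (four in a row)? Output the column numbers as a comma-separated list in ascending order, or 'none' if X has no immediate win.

Answer: 3

Derivation:
col 0: drop X → no win
col 1: drop X → no win
col 2: drop X → no win
col 3: drop X → WIN!
col 4: drop X → no win
col 5: drop X → no win
col 6: drop X → no win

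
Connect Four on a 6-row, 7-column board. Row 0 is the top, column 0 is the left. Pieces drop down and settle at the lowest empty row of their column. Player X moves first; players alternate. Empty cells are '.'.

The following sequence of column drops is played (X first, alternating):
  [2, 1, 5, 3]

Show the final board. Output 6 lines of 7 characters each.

Move 1: X drops in col 2, lands at row 5
Move 2: O drops in col 1, lands at row 5
Move 3: X drops in col 5, lands at row 5
Move 4: O drops in col 3, lands at row 5

Answer: .......
.......
.......
.......
.......
.OXO.X.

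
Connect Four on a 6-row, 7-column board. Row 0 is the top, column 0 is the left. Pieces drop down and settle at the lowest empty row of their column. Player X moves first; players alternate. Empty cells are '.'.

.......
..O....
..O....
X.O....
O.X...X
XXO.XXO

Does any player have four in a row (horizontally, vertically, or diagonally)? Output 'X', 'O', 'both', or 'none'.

none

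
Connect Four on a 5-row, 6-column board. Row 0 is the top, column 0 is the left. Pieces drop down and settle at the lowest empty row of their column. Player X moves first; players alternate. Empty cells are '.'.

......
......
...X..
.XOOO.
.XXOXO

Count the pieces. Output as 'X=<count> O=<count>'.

X=5 O=5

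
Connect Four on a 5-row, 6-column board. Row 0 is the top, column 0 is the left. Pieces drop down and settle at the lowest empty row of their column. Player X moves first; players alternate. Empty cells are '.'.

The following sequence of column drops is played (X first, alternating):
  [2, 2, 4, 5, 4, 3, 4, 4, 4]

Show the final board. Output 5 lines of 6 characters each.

Move 1: X drops in col 2, lands at row 4
Move 2: O drops in col 2, lands at row 3
Move 3: X drops in col 4, lands at row 4
Move 4: O drops in col 5, lands at row 4
Move 5: X drops in col 4, lands at row 3
Move 6: O drops in col 3, lands at row 4
Move 7: X drops in col 4, lands at row 2
Move 8: O drops in col 4, lands at row 1
Move 9: X drops in col 4, lands at row 0

Answer: ....X.
....O.
....X.
..O.X.
..XOXO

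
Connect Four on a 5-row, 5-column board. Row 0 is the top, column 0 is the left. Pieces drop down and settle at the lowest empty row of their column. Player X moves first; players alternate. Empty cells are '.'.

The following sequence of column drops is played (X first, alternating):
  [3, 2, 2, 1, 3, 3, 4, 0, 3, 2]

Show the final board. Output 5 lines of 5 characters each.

Move 1: X drops in col 3, lands at row 4
Move 2: O drops in col 2, lands at row 4
Move 3: X drops in col 2, lands at row 3
Move 4: O drops in col 1, lands at row 4
Move 5: X drops in col 3, lands at row 3
Move 6: O drops in col 3, lands at row 2
Move 7: X drops in col 4, lands at row 4
Move 8: O drops in col 0, lands at row 4
Move 9: X drops in col 3, lands at row 1
Move 10: O drops in col 2, lands at row 2

Answer: .....
...X.
..OO.
..XX.
OOOXX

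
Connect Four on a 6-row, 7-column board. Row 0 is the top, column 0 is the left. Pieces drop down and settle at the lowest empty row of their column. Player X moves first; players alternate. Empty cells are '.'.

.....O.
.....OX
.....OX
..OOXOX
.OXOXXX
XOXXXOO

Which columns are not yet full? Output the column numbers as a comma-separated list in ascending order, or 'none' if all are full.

Answer: 0,1,2,3,4,6

Derivation:
col 0: top cell = '.' → open
col 1: top cell = '.' → open
col 2: top cell = '.' → open
col 3: top cell = '.' → open
col 4: top cell = '.' → open
col 5: top cell = 'O' → FULL
col 6: top cell = '.' → open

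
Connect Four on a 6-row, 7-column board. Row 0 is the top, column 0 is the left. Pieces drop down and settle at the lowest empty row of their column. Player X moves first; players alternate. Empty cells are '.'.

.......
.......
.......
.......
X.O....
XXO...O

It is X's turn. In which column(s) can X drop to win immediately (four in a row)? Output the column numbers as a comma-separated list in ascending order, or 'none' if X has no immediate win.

col 0: drop X → no win
col 1: drop X → no win
col 2: drop X → no win
col 3: drop X → no win
col 4: drop X → no win
col 5: drop X → no win
col 6: drop X → no win

Answer: none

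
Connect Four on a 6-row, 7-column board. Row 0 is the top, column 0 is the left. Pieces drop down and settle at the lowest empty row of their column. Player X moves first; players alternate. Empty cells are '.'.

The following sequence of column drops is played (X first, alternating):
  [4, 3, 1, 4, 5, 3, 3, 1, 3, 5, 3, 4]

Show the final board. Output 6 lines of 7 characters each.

Answer: .......
...X...
...X...
...XO..
.O.OOO.
.X.OXX.

Derivation:
Move 1: X drops in col 4, lands at row 5
Move 2: O drops in col 3, lands at row 5
Move 3: X drops in col 1, lands at row 5
Move 4: O drops in col 4, lands at row 4
Move 5: X drops in col 5, lands at row 5
Move 6: O drops in col 3, lands at row 4
Move 7: X drops in col 3, lands at row 3
Move 8: O drops in col 1, lands at row 4
Move 9: X drops in col 3, lands at row 2
Move 10: O drops in col 5, lands at row 4
Move 11: X drops in col 3, lands at row 1
Move 12: O drops in col 4, lands at row 3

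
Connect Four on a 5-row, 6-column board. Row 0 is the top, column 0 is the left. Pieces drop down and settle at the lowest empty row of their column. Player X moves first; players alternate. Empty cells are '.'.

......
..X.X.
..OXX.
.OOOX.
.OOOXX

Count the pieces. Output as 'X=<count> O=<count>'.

X=7 O=7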